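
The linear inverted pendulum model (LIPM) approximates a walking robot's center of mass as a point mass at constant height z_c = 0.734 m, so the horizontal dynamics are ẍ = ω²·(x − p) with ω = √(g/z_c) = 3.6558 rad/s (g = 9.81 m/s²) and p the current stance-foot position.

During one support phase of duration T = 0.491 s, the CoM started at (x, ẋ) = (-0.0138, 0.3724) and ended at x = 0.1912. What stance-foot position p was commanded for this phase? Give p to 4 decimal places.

ωT = 3.6558·0.491 = 1.794998; cosh(ωT) = 3.092795, sinh(ωT) = 2.926667
x(T) = p + (x₀−p)·cosh(ωT) + (ẋ₀/ω)·sinh(ωT) ⇒ p·(1 − cosh) = x(T) − x₀·cosh − (ẋ₀/ω)·sinh
numerator   = 0.1912 − (-0.0138)·3.092795 − (0.3724/3.6558)·2.926667 = -0.064246
denominator = 1 − 3.092795 = -2.092795
p = -0.064246 / -2.092795 = 0.0307

p = 0.0307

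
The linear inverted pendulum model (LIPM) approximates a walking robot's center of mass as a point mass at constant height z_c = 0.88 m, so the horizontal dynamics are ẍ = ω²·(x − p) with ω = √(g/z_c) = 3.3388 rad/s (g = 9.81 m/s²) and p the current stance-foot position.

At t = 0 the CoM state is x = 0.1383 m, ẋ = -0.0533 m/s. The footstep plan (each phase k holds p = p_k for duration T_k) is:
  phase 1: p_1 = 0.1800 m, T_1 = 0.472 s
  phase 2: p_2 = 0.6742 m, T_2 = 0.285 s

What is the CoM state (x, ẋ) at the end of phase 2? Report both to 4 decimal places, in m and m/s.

x = -0.4232, ẋ = -3.0200

phase 1: p=0.1800, T=0.472, ωT=1.575914, cosh=2.520988, sinh=2.314169; start (x,ẋ)=(0.138300, -0.053300) → end (x,ẋ)=(0.037932, -0.456566)
phase 2: p=0.6742, T=0.285, ωT=0.951558, cosh=1.487940, sinh=1.101801; start (x,ẋ)=(0.037932, -0.456566) → end (x,ẋ)=(-0.423195, -3.019978)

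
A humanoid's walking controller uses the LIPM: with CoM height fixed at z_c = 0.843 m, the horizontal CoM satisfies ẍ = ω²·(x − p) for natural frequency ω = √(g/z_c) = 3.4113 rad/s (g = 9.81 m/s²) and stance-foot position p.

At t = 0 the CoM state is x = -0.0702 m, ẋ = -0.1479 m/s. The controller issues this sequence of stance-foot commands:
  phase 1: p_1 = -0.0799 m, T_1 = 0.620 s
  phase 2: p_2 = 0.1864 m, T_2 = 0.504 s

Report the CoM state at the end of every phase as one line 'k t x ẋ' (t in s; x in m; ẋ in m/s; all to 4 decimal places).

1 0.6200 -0.2162 -0.4868
2 1.1240 -1.3584 -5.1110

phase 1: p=-0.0799, T=0.620, ωT=2.115006, cosh=4.205134, sinh=4.084501; start (x,ẋ)=(-0.070200, -0.147900) → end (x,ẋ)=(-0.216197, -0.486785)
phase 2: p=0.1864, T=0.504, ωT=1.719295, cosh=2.879893, sinh=2.700701; start (x,ẋ)=(-0.216197, -0.486785) → end (x,ẋ)=(-1.358422, -5.110978)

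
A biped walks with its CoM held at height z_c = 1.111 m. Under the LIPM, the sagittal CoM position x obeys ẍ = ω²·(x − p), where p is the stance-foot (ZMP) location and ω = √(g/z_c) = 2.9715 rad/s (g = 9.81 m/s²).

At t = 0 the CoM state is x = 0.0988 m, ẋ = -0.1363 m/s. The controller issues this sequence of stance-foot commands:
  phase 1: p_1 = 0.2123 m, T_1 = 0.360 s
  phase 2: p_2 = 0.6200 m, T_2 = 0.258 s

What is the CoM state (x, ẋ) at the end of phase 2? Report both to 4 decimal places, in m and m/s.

phase 1: p=0.2123, T=0.360, ωT=1.069740, cosh=1.628860, sinh=1.285762; start (x,ẋ)=(0.098800, -0.136300) → end (x,ẋ)=(-0.031552, -0.655656)
phase 2: p=0.6200, T=0.258, ωT=0.766647, cosh=1.308552, sinh=0.843984; start (x,ẋ)=(-0.031552, -0.655656) → end (x,ẋ)=(-0.418814, -2.491988)

x = -0.4188, ẋ = -2.4920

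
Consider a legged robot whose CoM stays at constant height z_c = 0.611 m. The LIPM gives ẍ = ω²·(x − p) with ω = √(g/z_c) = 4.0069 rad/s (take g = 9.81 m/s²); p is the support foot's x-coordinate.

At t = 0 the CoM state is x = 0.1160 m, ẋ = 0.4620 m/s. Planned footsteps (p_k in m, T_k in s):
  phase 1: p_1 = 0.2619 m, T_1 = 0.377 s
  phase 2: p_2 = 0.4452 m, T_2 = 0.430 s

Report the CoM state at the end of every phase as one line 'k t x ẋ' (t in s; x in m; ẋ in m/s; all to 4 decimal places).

1 0.3770 0.1638 -0.1621
2 0.8070 -0.4778 -3.5260

phase 1: p=0.2619, T=0.377, ωT=1.510601, cosh=2.375115, sinh=2.154338; start (x,ẋ)=(0.116000, 0.462000) → end (x,ẋ)=(0.163768, -0.162137)
phase 2: p=0.4452, T=0.430, ωT=1.722967, cosh=2.889829, sinh=2.711293; start (x,ẋ)=(0.163768, -0.162137) → end (x,ẋ)=(-0.477801, -3.525990)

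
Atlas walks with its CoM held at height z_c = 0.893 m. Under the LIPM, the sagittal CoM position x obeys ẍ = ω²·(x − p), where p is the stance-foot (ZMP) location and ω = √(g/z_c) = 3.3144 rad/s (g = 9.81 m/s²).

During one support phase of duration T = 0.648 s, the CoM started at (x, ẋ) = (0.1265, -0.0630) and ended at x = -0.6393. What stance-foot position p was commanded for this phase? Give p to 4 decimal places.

ωT = 3.3144·0.648 = 2.147731; cosh(ωT) = 4.341076, sinh(ωT) = 4.224327
x(T) = p + (x₀−p)·cosh(ωT) + (ẋ₀/ω)·sinh(ωT) ⇒ p·(1 − cosh) = x(T) − x₀·cosh − (ẋ₀/ω)·sinh
numerator   = -0.6393 − (0.1265)·4.341076 − (-0.0630/3.3144)·4.224327 = -1.108150
denominator = 1 − 4.341076 = -3.341076
p = -1.108150 / -3.341076 = 0.3317

p = 0.3317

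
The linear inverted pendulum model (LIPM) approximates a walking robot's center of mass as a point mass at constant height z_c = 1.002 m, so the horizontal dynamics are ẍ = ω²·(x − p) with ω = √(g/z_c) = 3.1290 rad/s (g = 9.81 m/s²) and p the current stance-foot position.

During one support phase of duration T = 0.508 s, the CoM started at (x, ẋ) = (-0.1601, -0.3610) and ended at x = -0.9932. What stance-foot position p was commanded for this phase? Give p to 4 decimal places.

ωT = 3.1290·0.508 = 1.589532; cosh(ωT) = 2.552738, sinh(ωT) = 2.348717
x(T) = p + (x₀−p)·cosh(ωT) + (ẋ₀/ω)·sinh(ωT) ⇒ p·(1 − cosh) = x(T) − x₀·cosh − (ẋ₀/ω)·sinh
numerator   = -0.9932 − (-0.1601)·2.552738 − (-0.3610/3.1290)·2.348717 = -0.313530
denominator = 1 − 2.552738 = -1.552738
p = -0.313530 / -1.552738 = 0.2019

p = 0.2019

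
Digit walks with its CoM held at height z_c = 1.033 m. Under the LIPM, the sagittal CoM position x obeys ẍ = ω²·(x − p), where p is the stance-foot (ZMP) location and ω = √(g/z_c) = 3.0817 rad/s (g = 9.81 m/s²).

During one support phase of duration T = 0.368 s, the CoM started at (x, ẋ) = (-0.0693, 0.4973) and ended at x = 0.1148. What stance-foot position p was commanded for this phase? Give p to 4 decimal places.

p = -0.0123

ωT = 3.0817·0.368 = 1.134066; cosh(ωT) = 1.714995, sinh(ωT) = 1.393273
x(T) = p + (x₀−p)·cosh(ωT) + (ẋ₀/ω)·sinh(ωT) ⇒ p·(1 − cosh) = x(T) − x₀·cosh − (ẋ₀/ω)·sinh
numerator   = 0.1148 − (-0.0693)·1.714995 − (0.4973/3.0817)·1.393273 = 0.008814
denominator = 1 − 1.714995 = -0.714995
p = 0.008814 / -0.714995 = -0.0123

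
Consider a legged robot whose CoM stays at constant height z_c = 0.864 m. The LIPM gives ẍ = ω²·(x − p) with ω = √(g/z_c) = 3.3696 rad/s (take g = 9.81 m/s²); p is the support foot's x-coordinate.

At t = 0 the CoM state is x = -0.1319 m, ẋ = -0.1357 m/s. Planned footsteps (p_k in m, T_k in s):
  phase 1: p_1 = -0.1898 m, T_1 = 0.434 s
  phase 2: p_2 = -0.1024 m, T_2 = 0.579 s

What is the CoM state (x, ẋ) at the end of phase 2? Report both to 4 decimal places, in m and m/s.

x = -0.1468, ẋ = -0.1186

phase 1: p=-0.1898, T=0.434, ωT=1.462406, cosh=2.274006, sinh=2.042328; start (x,ẋ)=(-0.131900, -0.135700) → end (x,ẋ)=(-0.140383, 0.089875)
phase 2: p=-0.1024, T=0.579, ωT=1.950998, cosh=3.588920, sinh=3.446788; start (x,ẋ)=(-0.140383, 0.089875) → end (x,ẋ)=(-0.146785, -0.118595)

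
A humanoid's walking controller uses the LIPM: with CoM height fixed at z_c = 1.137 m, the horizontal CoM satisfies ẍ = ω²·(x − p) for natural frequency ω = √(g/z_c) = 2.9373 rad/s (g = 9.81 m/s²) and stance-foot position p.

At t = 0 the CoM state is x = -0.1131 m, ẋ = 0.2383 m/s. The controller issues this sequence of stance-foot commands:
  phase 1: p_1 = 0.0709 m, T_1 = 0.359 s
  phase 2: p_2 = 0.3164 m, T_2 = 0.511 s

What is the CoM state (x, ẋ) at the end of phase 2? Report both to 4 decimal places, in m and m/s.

phase 1: p=0.0709, T=0.359, ωT=1.054491, cosh=1.609441, sinh=1.261072; start (x,ẋ)=(-0.113100, 0.238300) → end (x,ẋ)=(-0.122928, -0.298033)
phase 2: p=0.3164, T=0.511, ωT=1.500960, cosh=2.354455, sinh=2.131539; start (x,ẋ)=(-0.122928, -0.298033) → end (x,ẋ)=(-0.934254, -3.452324)

x = -0.9343, ẋ = -3.4523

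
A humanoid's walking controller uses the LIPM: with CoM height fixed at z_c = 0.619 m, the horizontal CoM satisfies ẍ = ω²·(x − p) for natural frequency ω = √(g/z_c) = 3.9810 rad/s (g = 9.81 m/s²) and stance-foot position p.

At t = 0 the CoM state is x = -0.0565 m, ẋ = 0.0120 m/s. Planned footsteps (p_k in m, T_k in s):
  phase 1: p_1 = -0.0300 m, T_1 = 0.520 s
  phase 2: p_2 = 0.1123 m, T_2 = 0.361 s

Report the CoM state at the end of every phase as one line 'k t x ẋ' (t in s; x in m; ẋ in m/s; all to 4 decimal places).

phase 1: p=-0.0300, T=0.520, ωT=2.070120, cosh=4.025972, sinh=3.899802; start (x,ẋ)=(-0.056500, 0.012000) → end (x,ẋ)=(-0.124933, -0.363104)
phase 2: p=0.1123, T=0.361, ωT=1.437141, cosh=2.223126, sinh=1.985520; start (x,ẋ)=(-0.124933, -0.363104) → end (x,ẋ)=(-0.596197, -2.682400)

1 0.5200 -0.1249 -0.3631
2 0.8810 -0.5962 -2.6824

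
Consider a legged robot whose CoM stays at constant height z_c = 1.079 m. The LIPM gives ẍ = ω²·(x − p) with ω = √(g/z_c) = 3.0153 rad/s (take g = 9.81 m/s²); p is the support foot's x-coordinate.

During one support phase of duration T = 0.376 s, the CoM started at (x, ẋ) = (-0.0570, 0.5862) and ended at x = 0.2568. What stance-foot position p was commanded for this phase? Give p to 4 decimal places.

ωT = 3.0153·0.376 = 1.133753; cosh(ωT) = 1.714559, sinh(ωT) = 1.392736
x(T) = p + (x₀−p)·cosh(ωT) + (ẋ₀/ω)·sinh(ωT) ⇒ p·(1 − cosh) = x(T) − x₀·cosh − (ẋ₀/ω)·sinh
numerator   = 0.2568 − (-0.0570)·1.714559 − (0.5862/3.0153)·1.392736 = 0.083770
denominator = 1 − 1.714559 = -0.714559
p = 0.083770 / -0.714559 = -0.1172

p = -0.1172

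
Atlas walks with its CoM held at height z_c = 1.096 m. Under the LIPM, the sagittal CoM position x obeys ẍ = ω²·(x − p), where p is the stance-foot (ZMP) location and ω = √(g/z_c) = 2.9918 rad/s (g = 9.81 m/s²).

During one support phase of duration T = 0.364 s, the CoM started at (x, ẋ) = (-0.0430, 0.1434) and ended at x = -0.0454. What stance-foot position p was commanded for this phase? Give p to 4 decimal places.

ωT = 2.9918·0.364 = 1.089015; cosh(ωT) = 1.653947, sinh(ωT) = 1.317399
x(T) = p + (x₀−p)·cosh(ωT) + (ẋ₀/ω)·sinh(ωT) ⇒ p·(1 − cosh) = x(T) − x₀·cosh − (ẋ₀/ω)·sinh
numerator   = -0.0454 − (-0.0430)·1.653947 − (0.1434/2.9918)·1.317399 = -0.037425
denominator = 1 − 1.653947 = -0.653947
p = -0.037425 / -0.653947 = 0.0572

p = 0.0572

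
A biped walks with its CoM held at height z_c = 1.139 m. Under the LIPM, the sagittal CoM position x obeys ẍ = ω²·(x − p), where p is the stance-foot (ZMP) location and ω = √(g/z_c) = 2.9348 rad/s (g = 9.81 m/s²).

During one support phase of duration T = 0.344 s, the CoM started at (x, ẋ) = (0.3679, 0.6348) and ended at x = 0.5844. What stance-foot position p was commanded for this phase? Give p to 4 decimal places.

ωT = 2.9348·0.344 = 1.009571; cosh(ωT) = 1.554400, sinh(ωT) = 1.190024
x(T) = p + (x₀−p)·cosh(ωT) + (ẋ₀/ω)·sinh(ωT) ⇒ p·(1 − cosh) = x(T) − x₀·cosh − (ẋ₀/ω)·sinh
numerator   = 0.5844 − (0.3679)·1.554400 − (0.6348/2.9348)·1.190024 = -0.244867
denominator = 1 − 1.554400 = -0.554400
p = -0.244867 / -0.554400 = 0.4417

p = 0.4417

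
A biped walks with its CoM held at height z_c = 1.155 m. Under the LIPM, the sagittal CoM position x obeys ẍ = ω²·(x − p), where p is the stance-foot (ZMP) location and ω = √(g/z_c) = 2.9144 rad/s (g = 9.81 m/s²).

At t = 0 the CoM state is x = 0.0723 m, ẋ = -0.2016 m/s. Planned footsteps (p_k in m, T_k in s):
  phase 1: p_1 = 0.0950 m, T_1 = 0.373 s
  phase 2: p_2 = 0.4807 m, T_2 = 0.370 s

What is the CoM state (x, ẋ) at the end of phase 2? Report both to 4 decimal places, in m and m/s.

phase 1: p=0.0950, T=0.373, ωT=1.087071, cosh=1.651389, sinh=1.314187; start (x,ẋ)=(0.072300, -0.201600) → end (x,ẋ)=(-0.033394, -0.419863)
phase 2: p=0.4807, T=0.370, ωT=1.078328, cosh=1.639962, sinh=1.299798; start (x,ẋ)=(-0.033394, -0.419863) → end (x,ẋ)=(-0.549649, -2.636014)

x = -0.5496, ẋ = -2.6360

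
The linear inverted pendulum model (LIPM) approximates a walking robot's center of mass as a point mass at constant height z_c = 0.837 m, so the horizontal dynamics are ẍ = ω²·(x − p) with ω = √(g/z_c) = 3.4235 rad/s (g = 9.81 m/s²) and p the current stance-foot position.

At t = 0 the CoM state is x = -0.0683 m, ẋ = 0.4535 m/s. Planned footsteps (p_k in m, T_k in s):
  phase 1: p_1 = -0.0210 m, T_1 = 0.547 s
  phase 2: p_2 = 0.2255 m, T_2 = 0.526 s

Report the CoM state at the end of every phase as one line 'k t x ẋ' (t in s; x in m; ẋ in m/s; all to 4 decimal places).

phase 1: p=-0.0210, T=0.547, ωT=1.872655, cosh=3.329629, sinh=3.175914; start (x,ẋ)=(-0.068300, 0.453500) → end (x,ẋ)=(0.242212, 0.995706)
phase 2: p=0.2255, T=0.526, ωT=1.800761, cosh=3.109713, sinh=2.944540; start (x,ẋ)=(0.242212, 0.995706) → end (x,ẋ)=(1.133871, 3.264824)

1 0.5470 0.2422 0.9957
2 1.0730 1.1339 3.2648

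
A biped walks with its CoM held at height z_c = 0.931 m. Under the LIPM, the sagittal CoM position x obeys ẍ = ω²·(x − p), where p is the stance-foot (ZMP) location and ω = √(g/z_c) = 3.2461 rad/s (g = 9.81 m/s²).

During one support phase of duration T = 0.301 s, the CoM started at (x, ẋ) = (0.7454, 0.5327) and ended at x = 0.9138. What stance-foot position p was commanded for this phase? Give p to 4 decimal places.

ωT = 3.2461·0.301 = 0.977076; cosh(ωT) = 1.516544, sinh(ωT) = 1.140133
x(T) = p + (x₀−p)·cosh(ωT) + (ẋ₀/ω)·sinh(ωT) ⇒ p·(1 − cosh) = x(T) − x₀·cosh − (ẋ₀/ω)·sinh
numerator   = 0.9138 − (0.7454)·1.516544 − (0.5327/3.2461)·1.140133 = -0.403733
denominator = 1 − 1.516544 = -0.516544
p = -0.403733 / -0.516544 = 0.7816

p = 0.7816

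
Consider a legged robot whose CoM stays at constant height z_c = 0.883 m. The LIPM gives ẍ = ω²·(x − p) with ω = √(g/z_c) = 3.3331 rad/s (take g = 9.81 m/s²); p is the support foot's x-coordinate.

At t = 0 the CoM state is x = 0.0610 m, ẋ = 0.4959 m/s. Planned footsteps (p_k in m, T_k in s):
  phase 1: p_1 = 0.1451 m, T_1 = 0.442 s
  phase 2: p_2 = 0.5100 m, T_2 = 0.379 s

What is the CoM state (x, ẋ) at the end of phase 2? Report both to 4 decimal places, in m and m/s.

x = 0.3047, ẋ = -0.2903

phase 1: p=0.1451, T=0.442, ωT=1.473230, cosh=2.296245, sinh=2.067061; start (x,ẋ)=(0.061000, 0.495900) → end (x,ẋ)=(0.259524, 0.559282)
phase 2: p=0.5100, T=0.379, ωT=1.263245, cosh=1.909807, sinh=1.627072; start (x,ẋ)=(0.259524, 0.559282) → end (x,ẋ)=(0.304656, -0.290258)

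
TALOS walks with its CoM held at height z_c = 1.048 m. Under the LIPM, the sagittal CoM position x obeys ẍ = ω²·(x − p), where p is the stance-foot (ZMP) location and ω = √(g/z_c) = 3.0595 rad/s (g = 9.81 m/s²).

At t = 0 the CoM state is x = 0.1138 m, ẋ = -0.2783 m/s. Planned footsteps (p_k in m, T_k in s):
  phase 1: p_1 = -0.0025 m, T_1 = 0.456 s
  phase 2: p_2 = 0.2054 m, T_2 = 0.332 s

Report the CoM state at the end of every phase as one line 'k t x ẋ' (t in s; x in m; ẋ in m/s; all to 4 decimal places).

phase 1: p=-0.0025, T=0.456, ωT=1.395132, cosh=2.141654, sinh=1.893853; start (x,ẋ)=(0.113800, -0.278300) → end (x,ẋ)=(0.074305, 0.077848)
phase 2: p=0.2054, T=0.332, ωT=1.015754, cosh=1.561787, sinh=1.199658; start (x,ẋ)=(0.074305, 0.077848) → end (x,ẋ)=(0.031182, -0.359584)

1 0.4560 0.0743 0.0778
2 0.7880 0.0312 -0.3596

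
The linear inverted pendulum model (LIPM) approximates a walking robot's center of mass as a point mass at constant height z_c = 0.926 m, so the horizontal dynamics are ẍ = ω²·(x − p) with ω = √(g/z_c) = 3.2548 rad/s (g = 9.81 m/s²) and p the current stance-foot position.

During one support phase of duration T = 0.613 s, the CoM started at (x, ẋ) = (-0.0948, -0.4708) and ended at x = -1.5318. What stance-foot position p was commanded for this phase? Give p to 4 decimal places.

p = 0.2386

ωT = 3.2548·0.613 = 1.995192; cosh(ωT) = 3.744803, sinh(ωT) = 3.608815
x(T) = p + (x₀−p)·cosh(ωT) + (ẋ₀/ω)·sinh(ωT) ⇒ p·(1 − cosh) = x(T) − x₀·cosh − (ẋ₀/ω)·sinh
numerator   = -1.5318 − (-0.0948)·3.744803 − (-0.4708/3.2548)·3.608815 = -0.654785
denominator = 1 − 3.744803 = -2.744803
p = -0.654785 / -2.744803 = 0.2386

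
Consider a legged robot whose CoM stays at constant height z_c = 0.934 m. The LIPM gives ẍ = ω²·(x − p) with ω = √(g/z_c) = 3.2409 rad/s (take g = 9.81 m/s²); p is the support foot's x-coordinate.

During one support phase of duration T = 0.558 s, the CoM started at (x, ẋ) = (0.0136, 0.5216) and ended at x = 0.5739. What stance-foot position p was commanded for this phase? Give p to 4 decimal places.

ωT = 3.2409·0.558 = 1.808422; cosh(ωT) = 3.132363, sinh(ωT) = 2.968451
x(T) = p + (x₀−p)·cosh(ωT) + (ẋ₀/ω)·sinh(ωT) ⇒ p·(1 − cosh) = x(T) − x₀·cosh − (ẋ₀/ω)·sinh
numerator   = 0.5739 − (0.0136)·3.132363 − (0.5216/3.2409)·2.968451 = 0.053549
denominator = 1 − 3.132363 = -2.132363
p = 0.053549 / -2.132363 = -0.0251

p = -0.0251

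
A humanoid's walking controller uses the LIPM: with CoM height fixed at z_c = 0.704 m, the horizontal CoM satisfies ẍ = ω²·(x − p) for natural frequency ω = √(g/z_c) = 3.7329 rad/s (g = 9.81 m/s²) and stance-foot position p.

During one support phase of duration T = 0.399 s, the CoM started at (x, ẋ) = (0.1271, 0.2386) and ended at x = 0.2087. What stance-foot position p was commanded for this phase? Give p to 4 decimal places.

ωT = 3.7329·0.399 = 1.489427; cosh(ωT) = 2.330028, sinh(ωT) = 2.104526
x(T) = p + (x₀−p)·cosh(ωT) + (ẋ₀/ω)·sinh(ωT) ⇒ p·(1 − cosh) = x(T) − x₀·cosh − (ẋ₀/ω)·sinh
numerator   = 0.2087 − (0.1271)·2.330028 − (0.2386/3.7329)·2.104526 = -0.221964
denominator = 1 − 2.330028 = -1.330028
p = -0.221964 / -1.330028 = 0.1669

p = 0.1669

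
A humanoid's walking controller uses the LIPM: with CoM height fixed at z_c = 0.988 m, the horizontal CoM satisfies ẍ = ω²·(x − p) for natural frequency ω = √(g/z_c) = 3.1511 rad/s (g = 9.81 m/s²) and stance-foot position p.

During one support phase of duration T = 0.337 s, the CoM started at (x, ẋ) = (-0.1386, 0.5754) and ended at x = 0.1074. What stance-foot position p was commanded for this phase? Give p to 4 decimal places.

p = -0.1605

ωT = 3.1511·0.337 = 1.061921; cosh(ωT) = 1.618856, sinh(ωT) = 1.273065
x(T) = p + (x₀−p)·cosh(ωT) + (ẋ₀/ω)·sinh(ωT) ⇒ p·(1 − cosh) = x(T) − x₀·cosh − (ẋ₀/ω)·sinh
numerator   = 0.1074 − (-0.1386)·1.618856 − (0.5754/3.1511)·1.273065 = 0.099308
denominator = 1 − 1.618856 = -0.618856
p = 0.099308 / -0.618856 = -0.1605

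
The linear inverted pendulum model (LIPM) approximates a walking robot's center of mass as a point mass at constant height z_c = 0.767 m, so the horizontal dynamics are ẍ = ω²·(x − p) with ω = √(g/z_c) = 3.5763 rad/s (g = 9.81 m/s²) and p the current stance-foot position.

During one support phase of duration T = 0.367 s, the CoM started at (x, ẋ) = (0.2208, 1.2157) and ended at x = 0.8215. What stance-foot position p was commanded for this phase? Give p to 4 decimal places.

p = 0.2057

ωT = 3.5763·0.367 = 1.312502; cosh(ωT) = 1.992302, sinh(ωT) = 1.723156
x(T) = p + (x₀−p)·cosh(ωT) + (ẋ₀/ω)·sinh(ωT) ⇒ p·(1 − cosh) = x(T) − x₀·cosh − (ẋ₀/ω)·sinh
numerator   = 0.8215 − (0.2208)·1.992302 − (1.2157/3.5763)·1.723156 = -0.204157
denominator = 1 − 1.992302 = -0.992302
p = -0.204157 / -0.992302 = 0.2057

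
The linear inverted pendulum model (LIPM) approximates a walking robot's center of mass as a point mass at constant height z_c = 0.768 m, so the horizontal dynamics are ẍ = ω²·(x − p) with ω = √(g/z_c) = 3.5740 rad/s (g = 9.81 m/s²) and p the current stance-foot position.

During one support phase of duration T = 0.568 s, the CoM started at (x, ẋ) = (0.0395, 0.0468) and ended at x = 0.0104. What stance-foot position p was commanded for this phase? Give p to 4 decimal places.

ωT = 3.5740·0.568 = 2.030032; cosh(ωT) = 3.872831, sinh(ωT) = 3.741499
x(T) = p + (x₀−p)·cosh(ωT) + (ẋ₀/ω)·sinh(ωT) ⇒ p·(1 − cosh) = x(T) − x₀·cosh − (ẋ₀/ω)·sinh
numerator   = 0.0104 − (0.0395)·3.872831 − (0.0468/3.5740)·3.741499 = -0.191570
denominator = 1 − 3.872831 = -2.872831
p = -0.191570 / -2.872831 = 0.0667

p = 0.0667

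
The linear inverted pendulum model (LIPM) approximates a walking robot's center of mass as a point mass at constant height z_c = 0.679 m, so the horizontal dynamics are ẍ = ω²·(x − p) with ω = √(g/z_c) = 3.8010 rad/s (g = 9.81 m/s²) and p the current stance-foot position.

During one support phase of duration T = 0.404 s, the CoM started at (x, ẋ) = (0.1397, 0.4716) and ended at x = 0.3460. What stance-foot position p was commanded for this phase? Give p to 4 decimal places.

p = 0.1876

ωT = 3.8010·0.404 = 1.535604; cosh(ωT) = 2.429728, sinh(ωT) = 2.214402
x(T) = p + (x₀−p)·cosh(ωT) + (ẋ₀/ω)·sinh(ωT) ⇒ p·(1 − cosh) = x(T) − x₀·cosh − (ẋ₀/ω)·sinh
numerator   = 0.3460 − (0.1397)·2.429728 − (0.4716/3.8010)·2.214402 = -0.268180
denominator = 1 − 2.429728 = -1.429728
p = -0.268180 / -1.429728 = 0.1876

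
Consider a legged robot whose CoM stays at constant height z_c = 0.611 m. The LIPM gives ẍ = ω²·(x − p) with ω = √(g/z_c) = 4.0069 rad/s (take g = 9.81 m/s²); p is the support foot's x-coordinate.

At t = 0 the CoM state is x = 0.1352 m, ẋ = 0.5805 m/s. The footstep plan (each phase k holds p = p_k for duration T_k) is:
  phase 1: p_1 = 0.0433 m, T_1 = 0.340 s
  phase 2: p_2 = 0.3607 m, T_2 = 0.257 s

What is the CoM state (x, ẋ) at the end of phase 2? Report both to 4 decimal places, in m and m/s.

phase 1: p=0.0433, T=0.340, ωT=1.362346, cosh=2.080702, sinh=1.824643; start (x,ẋ)=(0.135200, 0.580500) → end (x,ẋ)=(0.498862, 1.879743)
phase 2: p=0.3607, T=0.257, ωT=1.029773, cosh=1.578759, sinh=1.221672; start (x,ẋ)=(0.498862, 1.879743) → end (x,ẋ)=(1.151943, 3.643980)

x = 1.1519, ẋ = 3.6440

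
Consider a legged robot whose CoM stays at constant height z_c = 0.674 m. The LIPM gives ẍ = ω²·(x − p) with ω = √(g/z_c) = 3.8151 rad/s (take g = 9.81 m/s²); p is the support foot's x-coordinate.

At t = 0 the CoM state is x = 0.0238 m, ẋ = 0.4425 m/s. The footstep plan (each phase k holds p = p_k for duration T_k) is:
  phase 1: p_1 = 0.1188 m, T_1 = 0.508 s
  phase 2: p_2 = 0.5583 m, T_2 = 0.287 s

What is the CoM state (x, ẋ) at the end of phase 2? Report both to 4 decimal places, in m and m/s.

x = 0.0407, ẋ = -1.3749

phase 1: p=0.1188, T=0.508, ωT=1.938071, cosh=3.544660, sinh=3.400679; start (x,ẋ)=(0.023800, 0.442500) → end (x,ẋ)=(0.176490, 0.335989)
phase 2: p=0.5583, T=0.287, ωT=1.094934, cosh=1.661773, sinh=1.327211; start (x,ẋ)=(0.176490, 0.335989) → end (x,ẋ)=(0.040703, -1.374936)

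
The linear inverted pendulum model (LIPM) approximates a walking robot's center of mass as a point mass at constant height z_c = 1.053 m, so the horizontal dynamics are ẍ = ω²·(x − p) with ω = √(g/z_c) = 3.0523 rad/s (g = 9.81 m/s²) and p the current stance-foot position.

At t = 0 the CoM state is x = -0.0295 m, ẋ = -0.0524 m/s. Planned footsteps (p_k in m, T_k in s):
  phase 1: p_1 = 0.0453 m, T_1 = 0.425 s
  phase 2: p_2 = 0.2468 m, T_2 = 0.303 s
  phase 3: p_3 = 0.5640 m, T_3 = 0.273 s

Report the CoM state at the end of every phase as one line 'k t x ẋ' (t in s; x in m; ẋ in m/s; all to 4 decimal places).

phase 1: p=0.0453, T=0.425, ωT=1.297227, cosh=1.966213, sinh=1.692925; start (x,ẋ)=(-0.029500, -0.052400) → end (x,ẋ)=(-0.130836, -0.489545)
phase 2: p=0.2468, T=0.303, ωT=0.924847, cosh=1.459037, sinh=1.062445; start (x,ẋ)=(-0.130836, -0.489545) → end (x,ẋ)=(-0.474585, -1.938899)
phase 3: p=0.5640, T=0.273, ωT=0.833278, cosh=1.367735, sinh=0.933113; start (x,ẋ)=(-0.474585, -1.938899) → end (x,ẋ)=(-1.449247, -5.609939)

1 0.4250 -0.1308 -0.4895
2 0.7280 -0.4746 -1.9389
3 1.0010 -1.4492 -5.6099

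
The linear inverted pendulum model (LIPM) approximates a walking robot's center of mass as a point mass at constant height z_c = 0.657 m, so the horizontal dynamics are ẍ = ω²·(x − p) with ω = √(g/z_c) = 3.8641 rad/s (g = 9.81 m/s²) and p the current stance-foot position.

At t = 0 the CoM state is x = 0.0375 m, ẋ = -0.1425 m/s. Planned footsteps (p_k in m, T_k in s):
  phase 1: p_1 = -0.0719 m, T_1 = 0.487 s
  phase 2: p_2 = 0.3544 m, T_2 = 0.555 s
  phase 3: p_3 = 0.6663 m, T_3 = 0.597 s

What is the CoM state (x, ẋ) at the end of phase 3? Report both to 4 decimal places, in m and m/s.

phase 1: p=-0.0719, T=0.487, ωT=1.881817, cosh=3.358867, sinh=3.206554; start (x,ẋ)=(0.037500, -0.142500) → end (x,ẋ)=(0.177309, 0.876876)
phase 2: p=0.3544, T=0.555, ωT=2.144576, cosh=4.327767, sinh=4.210649; start (x,ẋ)=(0.177309, 0.876876) → end (x,ẋ)=(0.543510, 0.913580)
phase 3: p=0.6663, T=0.597, ωT=2.306868, cosh=5.071245, sinh=4.971673; start (x,ẋ)=(0.543510, 0.913580) → end (x,ẋ)=(1.219041, 2.274058)

x = 1.2190, ẋ = 2.2741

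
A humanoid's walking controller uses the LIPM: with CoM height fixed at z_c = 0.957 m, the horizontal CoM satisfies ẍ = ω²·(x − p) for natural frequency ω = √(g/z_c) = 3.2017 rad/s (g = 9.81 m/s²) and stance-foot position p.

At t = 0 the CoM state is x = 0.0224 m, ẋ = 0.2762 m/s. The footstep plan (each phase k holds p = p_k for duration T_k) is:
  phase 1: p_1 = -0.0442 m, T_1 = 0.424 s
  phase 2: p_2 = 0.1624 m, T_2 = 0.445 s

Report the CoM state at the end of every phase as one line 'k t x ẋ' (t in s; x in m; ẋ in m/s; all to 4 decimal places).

1 0.4240 0.2503 0.9592
2 0.8690 0.9424 2.6603

phase 1: p=-0.0442, T=0.424, ωT=1.357521, cosh=2.071922, sinh=1.814624; start (x,ẋ)=(0.022400, 0.276200) → end (x,ẋ)=(0.250332, 0.959203)
phase 2: p=0.1624, T=0.445, ωT=1.424757, cosh=2.198706, sinh=1.958139; start (x,ẋ)=(0.250332, 0.959203) → end (x,ẋ)=(0.942378, 2.660281)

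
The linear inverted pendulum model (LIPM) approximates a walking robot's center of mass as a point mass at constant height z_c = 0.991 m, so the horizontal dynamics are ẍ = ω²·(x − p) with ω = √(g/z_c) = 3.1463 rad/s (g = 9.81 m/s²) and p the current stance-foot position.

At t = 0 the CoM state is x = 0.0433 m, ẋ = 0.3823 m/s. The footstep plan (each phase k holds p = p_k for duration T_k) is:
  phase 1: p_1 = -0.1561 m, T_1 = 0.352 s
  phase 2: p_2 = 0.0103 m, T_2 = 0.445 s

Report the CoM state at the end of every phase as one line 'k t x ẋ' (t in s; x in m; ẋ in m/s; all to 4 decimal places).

phase 1: p=-0.1561, T=0.352, ωT=1.107498, cosh=1.678580, sinh=1.348195; start (x,ẋ)=(0.043300, 0.382300) → end (x,ẋ)=(0.342425, 1.487541)
phase 2: p=0.0103, T=0.445, ωT=1.400104, cosh=2.151096, sinh=1.904524; start (x,ẋ)=(0.342425, 1.487541) → end (x,ẋ)=(1.625174, 5.190004)

1 0.3520 0.3424 1.4875
2 0.7970 1.6252 5.1900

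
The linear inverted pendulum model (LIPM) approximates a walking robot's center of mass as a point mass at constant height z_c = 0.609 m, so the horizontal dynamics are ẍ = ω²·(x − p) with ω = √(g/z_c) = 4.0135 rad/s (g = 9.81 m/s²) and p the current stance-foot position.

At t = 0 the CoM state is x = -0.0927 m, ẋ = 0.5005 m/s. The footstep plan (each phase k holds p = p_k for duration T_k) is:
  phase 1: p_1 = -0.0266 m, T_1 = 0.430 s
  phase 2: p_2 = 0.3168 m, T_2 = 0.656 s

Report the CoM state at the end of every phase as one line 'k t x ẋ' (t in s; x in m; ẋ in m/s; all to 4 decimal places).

1 0.4300 0.1210 0.7288
2 1.0860 0.2043 -0.3426

phase 1: p=-0.0266, T=0.430, ωT=1.725805, cosh=2.897535, sinh=2.719506; start (x,ẋ)=(-0.092700, 0.500500) → end (x,ẋ)=(0.121006, 0.728752)
phase 2: p=0.3168, T=0.656, ωT=2.632856, cosh=6.992661, sinh=6.920789; start (x,ẋ)=(0.121006, 0.728752) → end (x,ẋ)=(0.204326, -0.342557)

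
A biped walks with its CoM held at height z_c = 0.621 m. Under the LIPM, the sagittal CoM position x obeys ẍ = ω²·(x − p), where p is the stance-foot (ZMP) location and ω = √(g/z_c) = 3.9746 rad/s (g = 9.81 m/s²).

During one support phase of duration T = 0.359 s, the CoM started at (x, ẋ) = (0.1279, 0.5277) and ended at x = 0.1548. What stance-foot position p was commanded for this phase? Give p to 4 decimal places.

p = 0.3222

ωT = 3.9746·0.359 = 1.426881; cosh(ωT) = 2.202872, sinh(ωT) = 1.962816
x(T) = p + (x₀−p)·cosh(ωT) + (ẋ₀/ω)·sinh(ωT) ⇒ p·(1 − cosh) = x(T) − x₀·cosh − (ẋ₀/ω)·sinh
numerator   = 0.1548 − (0.1279)·2.202872 − (0.5277/3.9746)·1.962816 = -0.387547
denominator = 1 − 2.202872 = -1.202872
p = -0.387547 / -1.202872 = 0.3222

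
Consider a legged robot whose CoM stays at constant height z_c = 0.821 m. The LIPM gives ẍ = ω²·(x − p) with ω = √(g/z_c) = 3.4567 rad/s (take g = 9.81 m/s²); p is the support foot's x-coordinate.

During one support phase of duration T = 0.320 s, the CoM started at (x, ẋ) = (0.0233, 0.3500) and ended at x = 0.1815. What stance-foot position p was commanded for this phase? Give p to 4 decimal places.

ωT = 3.4567·0.320 = 1.106144; cosh(ωT) = 1.676756, sinh(ωT) = 1.345924
x(T) = p + (x₀−p)·cosh(ωT) + (ẋ₀/ω)·sinh(ωT) ⇒ p·(1 − cosh) = x(T) − x₀·cosh − (ẋ₀/ω)·sinh
numerator   = 0.1815 − (0.0233)·1.676756 − (0.3500/3.4567)·1.345924 = 0.006153
denominator = 1 − 1.676756 = -0.676756
p = 0.006153 / -0.676756 = -0.0091

p = -0.0091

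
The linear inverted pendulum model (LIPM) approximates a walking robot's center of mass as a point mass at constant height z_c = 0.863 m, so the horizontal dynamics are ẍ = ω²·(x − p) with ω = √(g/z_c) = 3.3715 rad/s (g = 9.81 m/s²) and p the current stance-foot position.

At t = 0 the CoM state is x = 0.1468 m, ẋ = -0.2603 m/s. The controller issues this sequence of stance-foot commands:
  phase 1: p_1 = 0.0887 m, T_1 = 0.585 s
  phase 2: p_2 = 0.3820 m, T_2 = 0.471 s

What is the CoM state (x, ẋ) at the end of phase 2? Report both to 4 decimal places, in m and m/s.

x = -0.6997, ẋ = -3.4580

phase 1: p=0.0887, T=0.585, ωT=1.972328, cosh=3.663259, sinh=3.524127; start (x,ẋ)=(0.146800, -0.260300) → end (x,ẋ)=(0.029452, -0.263226)
phase 2: p=0.3820, T=0.471, ωT=1.587976, cosh=2.549087, sinh=2.344749; start (x,ẋ)=(0.029452, -0.263226) → end (x,ẋ)=(-0.699740, -3.457993)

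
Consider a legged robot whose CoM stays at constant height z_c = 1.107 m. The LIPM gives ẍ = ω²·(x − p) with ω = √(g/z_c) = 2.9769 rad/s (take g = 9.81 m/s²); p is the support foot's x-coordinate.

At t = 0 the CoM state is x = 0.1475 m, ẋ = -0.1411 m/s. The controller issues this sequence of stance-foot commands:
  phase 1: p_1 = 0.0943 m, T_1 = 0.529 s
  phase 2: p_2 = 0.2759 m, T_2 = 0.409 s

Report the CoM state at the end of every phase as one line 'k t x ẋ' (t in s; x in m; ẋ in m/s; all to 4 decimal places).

phase 1: p=0.0943, T=0.529, ωT=1.574780, cosh=2.518366, sinh=2.311313; start (x,ẋ)=(0.147500, -0.141100) → end (x,ẋ)=(0.118725, 0.010704)
phase 2: p=0.2759, T=0.409, ωT=1.217552, cosh=1.837430, sinh=1.541476; start (x,ẋ)=(0.118725, 0.010704) → end (x,ẋ)=(-0.007356, -0.701582)

1 0.5290 0.1187 0.0107
2 0.9380 -0.0074 -0.7016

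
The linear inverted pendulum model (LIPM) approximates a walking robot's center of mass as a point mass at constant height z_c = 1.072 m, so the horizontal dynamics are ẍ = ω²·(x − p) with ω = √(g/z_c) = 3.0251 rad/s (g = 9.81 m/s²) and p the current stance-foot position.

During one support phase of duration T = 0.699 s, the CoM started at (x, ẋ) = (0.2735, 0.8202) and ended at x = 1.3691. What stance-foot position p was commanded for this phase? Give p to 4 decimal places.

p = 0.2770

ωT = 3.0251·0.699 = 2.114545; cosh(ωT) = 4.203251, sinh(ωT) = 4.082563
x(T) = p + (x₀−p)·cosh(ωT) + (ẋ₀/ω)·sinh(ωT) ⇒ p·(1 − cosh) = x(T) − x₀·cosh − (ẋ₀/ω)·sinh
numerator   = 1.3691 − (0.2735)·4.203251 − (0.8202/3.0251)·4.082563 = -0.887401
denominator = 1 − 4.203251 = -3.203251
p = -0.887401 / -3.203251 = 0.2770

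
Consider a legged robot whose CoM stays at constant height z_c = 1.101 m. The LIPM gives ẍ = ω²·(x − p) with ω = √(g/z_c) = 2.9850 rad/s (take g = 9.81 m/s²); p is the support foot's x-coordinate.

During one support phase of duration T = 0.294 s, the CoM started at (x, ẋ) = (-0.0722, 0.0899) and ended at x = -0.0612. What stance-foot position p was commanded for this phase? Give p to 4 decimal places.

p = -0.0260

ωT = 2.9850·0.294 = 0.877590; cosh(ωT) = 1.410440, sinh(ωT) = 0.994656
x(T) = p + (x₀−p)·cosh(ωT) + (ẋ₀/ω)·sinh(ωT) ⇒ p·(1 − cosh) = x(T) − x₀·cosh − (ẋ₀/ω)·sinh
numerator   = -0.0612 − (-0.0722)·1.410440 − (0.0899/2.9850)·0.994656 = 0.010677
denominator = 1 − 1.410440 = -0.410440
p = 0.010677 / -0.410440 = -0.0260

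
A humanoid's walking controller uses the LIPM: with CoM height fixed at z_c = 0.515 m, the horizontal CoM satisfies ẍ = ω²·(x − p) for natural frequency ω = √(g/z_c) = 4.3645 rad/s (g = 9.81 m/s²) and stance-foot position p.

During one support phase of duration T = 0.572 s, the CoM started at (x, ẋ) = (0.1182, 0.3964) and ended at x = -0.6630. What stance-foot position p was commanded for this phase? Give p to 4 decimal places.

p = 0.3782

ωT = 4.3645·0.572 = 2.496494; cosh(ωT) = 6.111115, sinh(ωT) = 6.028742
x(T) = p + (x₀−p)·cosh(ωT) + (ẋ₀/ω)·sinh(ωT) ⇒ p·(1 − cosh) = x(T) − x₀·cosh − (ẋ₀/ω)·sinh
numerator   = -0.6630 − (0.1182)·6.111115 − (0.3964/4.3645)·6.028742 = -1.932886
denominator = 1 − 6.111115 = -5.111115
p = -1.932886 / -5.111115 = 0.3782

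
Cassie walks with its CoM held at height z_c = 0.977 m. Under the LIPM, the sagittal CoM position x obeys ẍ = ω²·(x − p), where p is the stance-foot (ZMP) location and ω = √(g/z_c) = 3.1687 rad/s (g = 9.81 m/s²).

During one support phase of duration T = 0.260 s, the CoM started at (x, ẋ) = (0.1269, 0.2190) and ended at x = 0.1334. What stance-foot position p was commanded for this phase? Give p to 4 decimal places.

ωT = 3.1687·0.260 = 0.823862; cosh(ωT) = 1.359010, sinh(ωT) = 0.920276
x(T) = p + (x₀−p)·cosh(ωT) + (ẋ₀/ω)·sinh(ωT) ⇒ p·(1 − cosh) = x(T) − x₀·cosh − (ẋ₀/ω)·sinh
numerator   = 0.1334 − (0.1269)·1.359010 − (0.2190/3.1687)·0.920276 = -0.102662
denominator = 1 − 1.359010 = -0.359010
p = -0.102662 / -0.359010 = 0.2860

p = 0.2860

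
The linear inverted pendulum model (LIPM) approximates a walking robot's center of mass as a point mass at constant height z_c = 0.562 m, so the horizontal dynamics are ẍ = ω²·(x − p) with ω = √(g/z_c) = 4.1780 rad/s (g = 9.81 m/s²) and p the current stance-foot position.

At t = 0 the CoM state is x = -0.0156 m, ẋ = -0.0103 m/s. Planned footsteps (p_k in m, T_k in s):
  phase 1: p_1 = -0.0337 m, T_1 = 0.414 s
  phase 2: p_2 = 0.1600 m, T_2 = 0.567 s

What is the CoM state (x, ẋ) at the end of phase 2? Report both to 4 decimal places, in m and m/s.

x = -0.4128, ẋ = -2.3187

phase 1: p=-0.0337, T=0.414, ωT=1.729692, cosh=2.908128, sinh=2.730789; start (x,ẋ)=(-0.015600, -0.010300) → end (x,ẋ)=(0.012205, 0.176553)
phase 2: p=0.1600, T=0.567, ωT=2.368926, cosh=5.389745, sinh=5.296164; start (x,ẋ)=(0.012205, 0.176553) → end (x,ẋ)=(-0.412773, -2.318739)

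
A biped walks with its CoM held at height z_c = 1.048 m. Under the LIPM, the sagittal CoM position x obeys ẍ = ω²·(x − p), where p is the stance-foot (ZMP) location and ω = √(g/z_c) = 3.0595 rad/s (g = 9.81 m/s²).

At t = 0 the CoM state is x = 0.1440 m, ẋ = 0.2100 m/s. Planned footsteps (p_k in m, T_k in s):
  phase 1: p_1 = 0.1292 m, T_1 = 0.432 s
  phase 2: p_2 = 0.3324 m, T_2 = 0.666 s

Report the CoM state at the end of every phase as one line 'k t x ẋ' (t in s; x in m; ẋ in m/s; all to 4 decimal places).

1 0.4320 0.2785 0.5006
2 1.0980 0.7390 1.3307

phase 1: p=0.1292, T=0.432, ωT=1.321704, cosh=2.008243, sinh=1.741563; start (x,ẋ)=(0.144000, 0.210000) → end (x,ẋ)=(0.278461, 0.500590)
phase 2: p=0.3324, T=0.666, ωT=2.037627, cosh=3.901359, sinh=3.771022; start (x,ẋ)=(0.278461, 0.500590) → end (x,ẋ)=(0.738971, 1.330658)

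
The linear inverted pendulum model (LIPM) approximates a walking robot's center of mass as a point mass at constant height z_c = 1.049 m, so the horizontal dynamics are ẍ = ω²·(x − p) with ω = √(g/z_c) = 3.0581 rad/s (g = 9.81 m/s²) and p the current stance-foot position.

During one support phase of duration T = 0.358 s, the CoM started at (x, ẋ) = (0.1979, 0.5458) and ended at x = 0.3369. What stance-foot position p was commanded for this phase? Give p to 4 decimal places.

p = 0.3458

ωT = 3.0581·0.358 = 1.094800; cosh(ωT) = 1.661595, sinh(ωT) = 1.326989
x(T) = p + (x₀−p)·cosh(ωT) + (ẋ₀/ω)·sinh(ωT) ⇒ p·(1 − cosh) = x(T) − x₀·cosh − (ẋ₀/ω)·sinh
numerator   = 0.3369 − (0.1979)·1.661595 − (0.5458/3.0581)·1.326989 = -0.228767
denominator = 1 − 1.661595 = -0.661595
p = -0.228767 / -0.661595 = 0.3458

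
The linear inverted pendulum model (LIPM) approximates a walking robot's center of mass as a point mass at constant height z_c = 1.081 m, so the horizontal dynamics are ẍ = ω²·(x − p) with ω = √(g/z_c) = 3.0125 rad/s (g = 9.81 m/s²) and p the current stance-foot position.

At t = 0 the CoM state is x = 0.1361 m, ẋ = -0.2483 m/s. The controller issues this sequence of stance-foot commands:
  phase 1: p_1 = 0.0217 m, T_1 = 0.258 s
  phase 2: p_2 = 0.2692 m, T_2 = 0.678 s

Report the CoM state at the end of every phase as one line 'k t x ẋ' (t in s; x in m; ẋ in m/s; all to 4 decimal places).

phase 1: p=0.0217, T=0.258, ωT=0.777225, cosh=1.317553, sinh=0.857874; start (x,ẋ)=(0.136100, -0.248300) → end (x,ẋ)=(0.101719, -0.031500)
phase 2: p=0.2692, T=0.678, ωT=2.042475, cosh=3.919687, sinh=3.789980; start (x,ẋ)=(0.101719, -0.031500) → end (x,ẋ)=(-0.426901, -2.035647)

1 0.2580 0.1017 -0.0315
2 0.9360 -0.4269 -2.0356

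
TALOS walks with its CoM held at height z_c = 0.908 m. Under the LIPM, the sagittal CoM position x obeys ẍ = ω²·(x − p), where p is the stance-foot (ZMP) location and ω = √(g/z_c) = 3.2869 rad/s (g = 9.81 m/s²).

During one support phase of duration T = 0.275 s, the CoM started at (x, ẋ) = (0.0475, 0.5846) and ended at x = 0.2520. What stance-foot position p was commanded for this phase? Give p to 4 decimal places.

ωT = 3.2869·0.275 = 0.903898; cosh(ωT) = 1.437098, sinh(ωT) = 1.032110
x(T) = p + (x₀−p)·cosh(ωT) + (ẋ₀/ω)·sinh(ωT) ⇒ p·(1 − cosh) = x(T) − x₀·cosh − (ẋ₀/ω)·sinh
numerator   = 0.2520 − (0.0475)·1.437098 − (0.5846/3.2869)·1.032110 = 0.000169
denominator = 1 − 1.437098 = -0.437098
p = 0.000169 / -0.437098 = -0.0004

p = -0.0004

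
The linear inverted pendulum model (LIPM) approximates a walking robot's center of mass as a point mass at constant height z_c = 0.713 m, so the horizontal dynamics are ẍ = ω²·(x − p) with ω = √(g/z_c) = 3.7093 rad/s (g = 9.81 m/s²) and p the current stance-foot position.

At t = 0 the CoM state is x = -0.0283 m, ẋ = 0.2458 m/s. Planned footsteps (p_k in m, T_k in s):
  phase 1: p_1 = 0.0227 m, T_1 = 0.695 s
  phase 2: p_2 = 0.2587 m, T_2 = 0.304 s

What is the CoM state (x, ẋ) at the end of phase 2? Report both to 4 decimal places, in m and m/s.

x = 0.1651, ẋ = -0.0531

phase 1: p=0.0227, T=0.695, ωT=2.577963, cosh=6.623109, sinh=6.547181; start (x,ẋ)=(-0.028300, 0.245800) → end (x,ẋ)=(0.118776, 0.389402)
phase 2: p=0.2587, T=0.304, ωT=1.127627, cosh=1.706060, sinh=1.382260; start (x,ẋ)=(0.118776, 0.389402) → end (x,ẋ)=(0.165091, -0.053077)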